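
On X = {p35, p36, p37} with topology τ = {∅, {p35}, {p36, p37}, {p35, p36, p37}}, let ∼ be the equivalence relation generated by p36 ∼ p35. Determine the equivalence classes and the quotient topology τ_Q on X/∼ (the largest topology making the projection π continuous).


X/∼ = {[p35=p36], [p37]}; |τ_Q| = 2.

Equivalence classes: [p35=p36], [p37].
Quotient map π: X → X/∼ sends p35 ↦ [p35=p36], p36 ↦ [p35=p36], p37 ↦ [p37].
For each subset V ⊆ X/∼, compute π^{-1}(V) ⊆ X and check whether π^{-1}(V) ∈ τ. V is open in τ_Q iff π^{-1}(V) ∈ τ.
  V = {}: π^{-1}(V) = ∅ ∈ τ ✓.
  V = {[p35=p36]}: π^{-1}(V) = {p35, p36} ∉ τ ✗.
  V = {[p37]}: π^{-1}(V) = {p37} ∉ τ ✗.
  V = {[p35=p36], [p37]}: π^{-1}(V) = {p35, p36, p37} ∈ τ ✓.
Open sets in the quotient: τ_Q = {{}, {[p35=p36], [p37]}} (2 elements).


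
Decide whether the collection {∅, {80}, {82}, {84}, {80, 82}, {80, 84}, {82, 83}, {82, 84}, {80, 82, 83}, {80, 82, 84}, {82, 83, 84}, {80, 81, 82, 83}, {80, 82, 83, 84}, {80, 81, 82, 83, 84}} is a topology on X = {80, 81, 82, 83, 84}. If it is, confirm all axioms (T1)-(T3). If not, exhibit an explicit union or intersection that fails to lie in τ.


τ IS a topology on X.

Axiom (T1): ∅ ∈ τ? Yes; X ∈ τ? Yes.
Axiom (T2/T3): check pairwise unions and intersections of members of τ.
All pairwise intersections and unions checked — each lies in τ. Therefore τ satisfies (T1), (T2), (T3): it IS a topology on X.


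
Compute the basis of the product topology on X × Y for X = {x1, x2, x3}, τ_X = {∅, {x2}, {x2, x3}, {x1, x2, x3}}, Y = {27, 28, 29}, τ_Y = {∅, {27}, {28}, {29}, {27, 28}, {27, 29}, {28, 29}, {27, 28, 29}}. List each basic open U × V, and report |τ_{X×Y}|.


Basis B = {∅ × ∅, {x2} × {27}, {x2} × {28}, {x2} × {29}, {x2} × {27, 28}, {x2} × {27, 29}, {x2, x3} × {27}, {x2} × {28, 29}, {x2, x3} × {28}, {x2, x3} × {29}, {x1, x2, x3} × {27}, {x1, x2, x3} × {28}, {x1, x2, x3} × {29}, {x2} × {27, 28, 29}, {x2, x3} × {27, 28}, {x2, x3} × {27, 29}, {x2, x3} × {28, 29}, {x1, x2, x3} × {27, 28}, {x1, x2, x3} × {27, 29}, {x1, x2, x3} × {28, 29}, {x2, x3} × {27, 28, 29}, {x1, x2, x3} × {27, 28, 29}}; |τ_{X×Y}| = 64.

Enumerate products U × V with U ∈ τ_X, V ∈ τ_Y (deduplicated):
  ∅ × ∅ = {} (∅)
  {x2} × {27} = {(x2,27)}
  {x2} × {28} = {(x2,28)}
  {x2} × {29} = {(x2,29)}
  {x2} × {27, 28} = {(x2,27), (x2,28)}
  {x2} × {27, 29} = {(x2,27), (x2,29)}
  {x2, x3} × {27} = {(x2,27), (x3,27)}
  {x2} × {28, 29} = {(x2,28), (x2,29)}
  {x2, x3} × {28} = {(x2,28), (x3,28)}
  {x2, x3} × {29} = {(x2,29), (x3,29)}
  {x1, x2, x3} × {27} = {(x1,27), (x2,27), (x3,27)}
  {x1, x2, x3} × {28} = {(x1,28), (x2,28), (x3,28)}
  {x1, x2, x3} × {29} = {(x1,29), (x2,29), (x3,29)}
  {x2} × {27, 28, 29} = {(x2,27), (x2,28), (x2,29)}
  {x2, x3} × {27, 28} = {(x2,27), (x2,28), (x3,27), (x3,28)}
  {x2, x3} × {27, 29} = {(x2,27), (x2,29), (x3,27), (x3,29)}
  {x2, x3} × {28, 29} = {(x2,28), (x2,29), (x3,28), (x3,29)}
  {x1, x2, x3} × {27, 28} = {(x1,27), (x1,28), (x2,27), (x2,28), (x3,27), (x3,28)}
  {x1, x2, x3} × {27, 29} = {(x1,27), (x1,29), (x2,27), (x2,29), (x3,27), (x3,29)}
  {x1, x2, x3} × {28, 29} = {(x1,28), (x1,29), (x2,28), (x2,29), (x3,28), (x3,29)}
  {x2, x3} × {27, 28, 29} = {(x2,27), (x2,28), (x2,29), (x3,27), (x3,28), (x3,29)}
  {x1, x2, x3} × {27, 28, 29} = {(x1,27), (x1,28), (x1,29), (x2,27), (x2,28), (x2,29), (x3,27), (x3,28), (x3,29)}
These 22 distinct sets form the basis B.
Close under arbitrary unions to get τ_{X×Y}; counting gives |τ_{X×Y}| = 64.


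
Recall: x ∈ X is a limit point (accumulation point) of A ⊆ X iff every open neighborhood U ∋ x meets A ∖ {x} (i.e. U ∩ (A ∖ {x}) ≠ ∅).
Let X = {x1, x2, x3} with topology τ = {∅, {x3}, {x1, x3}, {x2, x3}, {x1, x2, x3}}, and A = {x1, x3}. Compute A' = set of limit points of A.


A' = {x1, x2}

For each x ∈ X, list the open sets U ∈ τ with x ∈ U, then check whether U ∩ (A ∖ {x}) ≠ ∅ for every such U.
  x = x1: opens ∋ x are {x1, x3}, {x1, x2, x3}; each meets A ∖ {x1}, so x IS a limit point.
  x = x2: opens ∋ x are {x2, x3}, {x1, x2, x3}; each meets A ∖ {x2}, so x IS a limit point.
  x = x3: open {x3} ∋ x has {x3} ∩ (A ∖ {x3}) = ∅, so x is NOT a limit point.
Collecting: A' = {x1, x2}.


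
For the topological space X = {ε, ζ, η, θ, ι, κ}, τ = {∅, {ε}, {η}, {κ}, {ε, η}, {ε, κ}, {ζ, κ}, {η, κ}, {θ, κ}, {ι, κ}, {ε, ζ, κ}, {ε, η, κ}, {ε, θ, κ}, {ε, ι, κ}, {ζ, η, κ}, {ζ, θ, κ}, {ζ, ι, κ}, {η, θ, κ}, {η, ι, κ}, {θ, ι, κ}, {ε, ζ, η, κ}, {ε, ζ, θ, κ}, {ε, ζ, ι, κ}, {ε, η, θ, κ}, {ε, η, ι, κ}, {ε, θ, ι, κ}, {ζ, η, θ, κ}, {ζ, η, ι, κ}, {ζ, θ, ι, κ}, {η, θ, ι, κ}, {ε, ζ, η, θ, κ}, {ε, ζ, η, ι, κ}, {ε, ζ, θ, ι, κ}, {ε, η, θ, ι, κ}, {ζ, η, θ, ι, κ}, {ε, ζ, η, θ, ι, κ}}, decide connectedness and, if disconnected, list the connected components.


(X, τ) is disconnected; components = [{ε}, {η}, {ζ, θ, ι, κ}].

Find clopen sets (U ∈ τ with X ∖ U ∈ τ):
  U = ∅, X ∖ U = {ε, ζ, η, θ, ι, κ} — both open, so U is clopen.
  U = {ε}, X ∖ U = {ζ, η, θ, ι, κ} — both open, so U is clopen.
  U = {η}, X ∖ U = {ε, ζ, θ, ι, κ} — both open, so U is clopen.
  U = {ε, η}, X ∖ U = {ζ, θ, ι, κ} — both open, so U is clopen.
  U = {ζ, θ, ι, κ}, X ∖ U = {ε, η} — both open, so U is clopen.
  U = {ε, ζ, θ, ι, κ}, X ∖ U = {η} — both open, so U is clopen.
  U = {ζ, η, θ, ι, κ}, X ∖ U = {ε} — both open, so U is clopen.
  U = {ε, ζ, η, θ, ι, κ}, X ∖ U = ∅ — both open, so U is clopen.
Nontrivial clopen(s) exist: e.g. {ε}. So (X, τ) is disconnected.
Compute connected components by grouping points that agree on all clopens:
  component: {ε}
  component: {η}
  component: {ζ, θ, ι, κ}


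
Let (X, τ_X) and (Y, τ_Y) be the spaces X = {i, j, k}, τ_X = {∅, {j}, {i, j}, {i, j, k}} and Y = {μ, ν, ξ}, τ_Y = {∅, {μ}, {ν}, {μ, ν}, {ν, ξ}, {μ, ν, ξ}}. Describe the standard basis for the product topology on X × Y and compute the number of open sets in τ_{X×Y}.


Basis B = {∅ × ∅, {j} × {μ}, {j} × {ν}, {i, j} × {μ}, {i, j} × {ν}, {j} × {μ, ν}, {j} × {ν, ξ}, {i, j, k} × {μ}, {i, j, k} × {ν}, {j} × {μ, ν, ξ}, {i, j} × {μ, ν}, {i, j} × {ν, ξ}, {i, j} × {μ, ν, ξ}, {i, j, k} × {μ, ν}, {i, j, k} × {ν, ξ}, {i, j, k} × {μ, ν, ξ}}; |τ_{X×Y}| = 40.

Enumerate products U × V with U ∈ τ_X, V ∈ τ_Y (deduplicated):
  ∅ × ∅ = {} (∅)
  {j} × {μ} = {(j,μ)}
  {j} × {ν} = {(j,ν)}
  {i, j} × {μ} = {(i,μ), (j,μ)}
  {i, j} × {ν} = {(i,ν), (j,ν)}
  {j} × {μ, ν} = {(j,μ), (j,ν)}
  {j} × {ν, ξ} = {(j,ν), (j,ξ)}
  {i, j, k} × {μ} = {(i,μ), (j,μ), (k,μ)}
  {i, j, k} × {ν} = {(i,ν), (j,ν), (k,ν)}
  {j} × {μ, ν, ξ} = {(j,μ), (j,ν), (j,ξ)}
  {i, j} × {μ, ν} = {(i,μ), (i,ν), (j,μ), (j,ν)}
  {i, j} × {ν, ξ} = {(i,ν), (i,ξ), (j,ν), (j,ξ)}
  {i, j} × {μ, ν, ξ} = {(i,μ), (i,ν), (i,ξ), (j,μ), (j,ν), (j,ξ)}
  {i, j, k} × {μ, ν} = {(i,μ), (i,ν), (j,μ), (j,ν), (k,μ), (k,ν)}
  {i, j, k} × {ν, ξ} = {(i,ν), (i,ξ), (j,ν), (j,ξ), (k,ν), (k,ξ)}
  {i, j, k} × {μ, ν, ξ} = {(i,μ), (i,ν), (i,ξ), (j,μ), (j,ν), (j,ξ), (k,μ), (k,ν), (k,ξ)}
These 16 distinct sets form the basis B.
Close under arbitrary unions to get τ_{X×Y}; counting gives |τ_{X×Y}| = 40.


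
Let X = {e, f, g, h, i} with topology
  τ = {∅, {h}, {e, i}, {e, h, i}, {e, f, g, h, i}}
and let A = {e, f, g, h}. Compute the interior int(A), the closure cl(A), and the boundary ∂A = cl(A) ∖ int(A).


int(A) = {h}, cl(A) = {e, f, g, h, i}, ∂A = {e, f, g, i}.

Closed sets in (X, τ) are complements of opens:
  closed(X, τ) = {∅, {f, g}, {f, g, h}, {e, f, g, i}, {e, f, g, h, i}}.
int(A) = ⋃ {U ∈ τ : U ⊆ A}. Opens contained in A: ∅, {h}.
Taking the union of these: int(A) = {h}.
cl(A) = ⋂ {C closed : A ⊆ C}. Closed sets containing A: {e, f, g, h, i}.
Intersecting these: cl(A) = {e, f, g, h, i}.
∂A = cl(A) ∖ int(A) = {e, f, g, h, i} ∖ {h} = {e, f, g, i}.


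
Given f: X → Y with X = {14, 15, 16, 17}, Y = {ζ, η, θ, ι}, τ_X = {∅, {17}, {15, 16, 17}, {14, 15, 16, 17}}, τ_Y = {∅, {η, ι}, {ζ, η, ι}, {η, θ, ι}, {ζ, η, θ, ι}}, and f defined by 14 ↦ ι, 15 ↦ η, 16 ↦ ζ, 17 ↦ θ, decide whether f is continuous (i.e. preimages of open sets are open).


f is NOT continuous.

Compute f^{-1}(U) for each U ∈ τ_Y:
  U = ∅: f^{-1}(U) = ∅ ∈ τ_X ✓.
  U = {η, ι}: f^{-1}(U) = {14, 15} ∉ τ_X ✗.
  U = {ζ, η, ι}: f^{-1}(U) = {14, 15, 16} ∉ τ_X ✗.
  U = {η, θ, ι}: f^{-1}(U) = {14, 15, 17} ∉ τ_X ✗.
  U = {ζ, η, θ, ι}: f^{-1}(U) = {14, 15, 16, 17} ∈ τ_X ✓.
Found U = {η, ι} with f^{-1}(U) = {14, 15} not in τ_X. Therefore f is NOT continuous.


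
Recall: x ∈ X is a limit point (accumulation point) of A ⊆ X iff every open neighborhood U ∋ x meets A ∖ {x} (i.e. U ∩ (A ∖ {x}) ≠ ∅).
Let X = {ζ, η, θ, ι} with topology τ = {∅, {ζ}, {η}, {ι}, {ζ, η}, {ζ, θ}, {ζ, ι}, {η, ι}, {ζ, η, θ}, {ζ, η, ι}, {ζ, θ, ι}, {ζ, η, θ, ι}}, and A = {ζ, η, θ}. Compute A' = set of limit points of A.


A' = {θ}

For each x ∈ X, list the open sets U ∈ τ with x ∈ U, then check whether U ∩ (A ∖ {x}) ≠ ∅ for every such U.
  x = ζ: open {ζ} ∋ x has {ζ} ∩ (A ∖ {ζ}) = ∅, so x is NOT a limit point.
  x = η: open {η} ∋ x has {η} ∩ (A ∖ {η}) = ∅, so x is NOT a limit point.
  x = θ: opens ∋ x are {ζ, θ}, {ζ, η, θ}, {ζ, θ, ι}, {ζ, η, θ, ι}; each meets A ∖ {θ}, so x IS a limit point.
  x = ι: open {ι} ∋ x has {ι} ∩ (A ∖ {ι}) = ∅, so x is NOT a limit point.
Collecting: A' = {θ}.


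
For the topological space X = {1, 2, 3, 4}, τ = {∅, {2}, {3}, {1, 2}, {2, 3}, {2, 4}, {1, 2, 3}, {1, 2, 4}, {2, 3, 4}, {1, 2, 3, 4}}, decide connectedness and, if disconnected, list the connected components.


(X, τ) is disconnected; components = [{3}, {1, 2, 4}].

Find clopen sets (U ∈ τ with X ∖ U ∈ τ):
  U = ∅, X ∖ U = {1, 2, 3, 4} — both open, so U is clopen.
  U = {3}, X ∖ U = {1, 2, 4} — both open, so U is clopen.
  U = {1, 2, 4}, X ∖ U = {3} — both open, so U is clopen.
  U = {1, 2, 3, 4}, X ∖ U = ∅ — both open, so U is clopen.
Nontrivial clopen(s) exist: e.g. {1, 2, 4}. So (X, τ) is disconnected.
Compute connected components by grouping points that agree on all clopens:
  component: {3}
  component: {1, 2, 4}


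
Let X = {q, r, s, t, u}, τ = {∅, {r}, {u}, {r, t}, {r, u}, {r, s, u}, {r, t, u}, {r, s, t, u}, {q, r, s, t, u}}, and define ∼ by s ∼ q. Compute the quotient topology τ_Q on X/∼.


X/∼ = {[q=s], [r], [t], [u]}; |τ_Q| = 7.

Equivalence classes: [q=s], [r], [t], [u].
Quotient map π: X → X/∼ sends q ↦ [q=s], r ↦ [r], s ↦ [q=s], t ↦ [t], u ↦ [u].
For each subset V ⊆ X/∼, compute π^{-1}(V) ⊆ X and check whether π^{-1}(V) ∈ τ. V is open in τ_Q iff π^{-1}(V) ∈ τ.
  V = {}: π^{-1}(V) = ∅ ∈ τ ✓.
  V = {[q=s]}: π^{-1}(V) = {q, s} ∉ τ ✗.
  V = {[r]}: π^{-1}(V) = {r} ∈ τ ✓.
  V = {[q=s], [r]}: π^{-1}(V) = {q, r, s} ∉ τ ✗.
  V = {[t]}: π^{-1}(V) = {t} ∉ τ ✗.
  V = {[q=s], [t]}: π^{-1}(V) = {q, s, t} ∉ τ ✗.
  V = {[r], [t]}: π^{-1}(V) = {r, t} ∈ τ ✓.
  V = {[q=s], [r], [t]}: π^{-1}(V) = {q, r, s, t} ∉ τ ✗.
  V = {[u]}: π^{-1}(V) = {u} ∈ τ ✓.
  V = {[q=s], [u]}: π^{-1}(V) = {q, s, u} ∉ τ ✗.
  V = {[r], [u]}: π^{-1}(V) = {r, u} ∈ τ ✓.
  V = {[q=s], [r], [u]}: π^{-1}(V) = {q, r, s, u} ∉ τ ✗.
  V = {[t], [u]}: π^{-1}(V) = {t, u} ∉ τ ✗.
  V = {[q=s], [t], [u]}: π^{-1}(V) = {q, s, t, u} ∉ τ ✗.
  V = {[r], [t], [u]}: π^{-1}(V) = {r, t, u} ∈ τ ✓.
  V = {[q=s], [r], [t], [u]}: π^{-1}(V) = {q, r, s, t, u} ∈ τ ✓.
Open sets in the quotient: τ_Q = {{}, {[r]}, {[r], [t]}, {[u]}, {[r], [u]}, {[r], [t], [u]}, {[q=s], [r], [t], [u]}} (7 elements).


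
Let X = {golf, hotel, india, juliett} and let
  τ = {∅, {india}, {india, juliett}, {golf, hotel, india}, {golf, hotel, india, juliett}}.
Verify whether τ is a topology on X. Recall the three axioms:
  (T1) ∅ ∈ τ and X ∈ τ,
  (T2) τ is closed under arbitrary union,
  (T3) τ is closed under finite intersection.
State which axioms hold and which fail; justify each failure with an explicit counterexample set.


τ IS a topology on X.

Axiom (T1): ∅ ∈ τ? Yes; X ∈ τ? Yes.
Axiom (T2/T3): check pairwise unions and intersections of members of τ.
All pairwise intersections and unions checked — each lies in τ. Therefore τ satisfies (T1), (T2), (T3): it IS a topology on X.


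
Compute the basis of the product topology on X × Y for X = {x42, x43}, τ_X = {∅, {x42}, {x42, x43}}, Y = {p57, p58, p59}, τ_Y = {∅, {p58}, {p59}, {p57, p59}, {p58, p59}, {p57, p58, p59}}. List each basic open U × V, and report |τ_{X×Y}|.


Basis B = {∅ × ∅, {x42} × {p58}, {x42} × {p59}, {x42} × {p57, p59}, {x42} × {p58, p59}, {x42, x43} × {p58}, {x42, x43} × {p59}, {x42} × {p57, p58, p59}, {x42, x43} × {p57, p59}, {x42, x43} × {p58, p59}, {x42, x43} × {p57, p58, p59}}; |τ_{X×Y}| = 18.

Enumerate products U × V with U ∈ τ_X, V ∈ τ_Y (deduplicated):
  ∅ × ∅ = {} (∅)
  {x42} × {p58} = {(x42,p58)}
  {x42} × {p59} = {(x42,p59)}
  {x42} × {p57, p59} = {(x42,p57), (x42,p59)}
  {x42} × {p58, p59} = {(x42,p58), (x42,p59)}
  {x42, x43} × {p58} = {(x42,p58), (x43,p58)}
  {x42, x43} × {p59} = {(x42,p59), (x43,p59)}
  {x42} × {p57, p58, p59} = {(x42,p57), (x42,p58), (x42,p59)}
  {x42, x43} × {p57, p59} = {(x42,p57), (x42,p59), (x43,p57), (x43,p59)}
  {x42, x43} × {p58, p59} = {(x42,p58), (x42,p59), (x43,p58), (x43,p59)}
  {x42, x43} × {p57, p58, p59} = {(x42,p57), (x42,p58), (x42,p59), (x43,p57), (x43,p58), (x43,p59)}
These 11 distinct sets form the basis B.
Close under arbitrary unions to get τ_{X×Y}; counting gives |τ_{X×Y}| = 18.


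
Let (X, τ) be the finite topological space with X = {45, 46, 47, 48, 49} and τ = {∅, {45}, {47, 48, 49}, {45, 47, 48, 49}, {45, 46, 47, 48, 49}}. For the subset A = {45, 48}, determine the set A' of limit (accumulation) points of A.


A' = {46, 47, 49}

For each x ∈ X, list the open sets U ∈ τ with x ∈ U, then check whether U ∩ (A ∖ {x}) ≠ ∅ for every such U.
  x = 45: open {45} ∋ x has {45} ∩ (A ∖ {45}) = ∅, so x is NOT a limit point.
  x = 46: opens ∋ x are {45, 46, 47, 48, 49}; each meets A ∖ {46}, so x IS a limit point.
  x = 47: opens ∋ x are {47, 48, 49}, {45, 47, 48, 49}, {45, 46, 47, 48, 49}; each meets A ∖ {47}, so x IS a limit point.
  x = 48: open {47, 48, 49} ∋ x has {47, 48, 49} ∩ (A ∖ {48}) = ∅, so x is NOT a limit point.
  x = 49: opens ∋ x are {47, 48, 49}, {45, 47, 48, 49}, {45, 46, 47, 48, 49}; each meets A ∖ {49}, so x IS a limit point.
Collecting: A' = {46, 47, 49}.


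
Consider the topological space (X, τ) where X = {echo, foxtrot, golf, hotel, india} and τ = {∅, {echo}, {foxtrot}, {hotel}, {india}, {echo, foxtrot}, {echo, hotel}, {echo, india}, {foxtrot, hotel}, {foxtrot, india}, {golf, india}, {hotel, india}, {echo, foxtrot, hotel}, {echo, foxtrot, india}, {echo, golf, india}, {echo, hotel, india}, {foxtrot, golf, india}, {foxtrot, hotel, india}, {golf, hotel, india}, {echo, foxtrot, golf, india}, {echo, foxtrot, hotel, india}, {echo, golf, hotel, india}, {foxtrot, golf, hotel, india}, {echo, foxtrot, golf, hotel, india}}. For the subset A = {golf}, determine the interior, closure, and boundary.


int(A) = ∅, cl(A) = {golf}, ∂A = {golf}.

Closed sets in (X, τ) are complements of opens:
  closed(X, τ) = {∅, {echo}, {foxtrot}, {golf}, {hotel}, {echo, foxtrot}, {echo, golf}, {echo, hotel}, {foxtrot, golf}, {foxtrot, hotel}, {golf, hotel}, {golf, india}, {echo, foxtrot, golf}, {echo, foxtrot, hotel}, {echo, golf, hotel}, {echo, golf, india}, {foxtrot, golf, hotel}, {foxtrot, golf, india}, {golf, hotel, india}, {echo, foxtrot, golf, hotel}, {echo, foxtrot, golf, india}, {echo, golf, hotel, india}, {foxtrot, golf, hotel, india}, {echo, foxtrot, golf, hotel, india}}.
int(A) = ⋃ {U ∈ τ : U ⊆ A}. Opens contained in A: ∅.
Taking the union of these: int(A) = ∅.
cl(A) = ⋂ {C closed : A ⊆ C}. Closed sets containing A: {golf}, {echo, golf}, {foxtrot, golf}, {golf, hotel}, {golf, india}, {echo, foxtrot, golf}, {echo, golf, hotel}, {echo, golf, india}, {foxtrot, golf, hotel}, {foxtrot, golf, india}, {golf, hotel, india}, {echo, foxtrot, golf, hotel}, {echo, foxtrot, golf, india}, {echo, golf, hotel, india}, {foxtrot, golf, hotel, india}, {echo, foxtrot, golf, hotel, india}.
Intersecting these: cl(A) = {golf}.
∂A = cl(A) ∖ int(A) = {golf} ∖ ∅ = {golf}.


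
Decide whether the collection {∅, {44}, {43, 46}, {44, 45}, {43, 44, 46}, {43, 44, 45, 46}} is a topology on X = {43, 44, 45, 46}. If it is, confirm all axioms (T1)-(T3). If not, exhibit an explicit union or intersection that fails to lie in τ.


τ IS a topology on X.

Axiom (T1): ∅ ∈ τ? Yes; X ∈ τ? Yes.
Axiom (T2/T3): check pairwise unions and intersections of members of τ.
All pairwise intersections and unions checked — each lies in τ. Therefore τ satisfies (T1), (T2), (T3): it IS a topology on X.


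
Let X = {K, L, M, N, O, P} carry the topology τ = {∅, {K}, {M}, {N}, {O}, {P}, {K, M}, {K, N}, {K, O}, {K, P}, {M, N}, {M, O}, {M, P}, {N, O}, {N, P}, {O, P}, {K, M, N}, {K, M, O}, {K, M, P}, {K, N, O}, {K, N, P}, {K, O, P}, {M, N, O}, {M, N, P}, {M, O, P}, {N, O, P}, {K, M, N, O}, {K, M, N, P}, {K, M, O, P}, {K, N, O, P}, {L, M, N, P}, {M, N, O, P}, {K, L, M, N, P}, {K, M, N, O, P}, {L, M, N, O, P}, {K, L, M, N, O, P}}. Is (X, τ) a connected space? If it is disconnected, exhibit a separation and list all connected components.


(X, τ) is disconnected; components = [{K}, {O}, {L, M, N, P}].

Find clopen sets (U ∈ τ with X ∖ U ∈ τ):
  U = ∅, X ∖ U = {K, L, M, N, O, P} — both open, so U is clopen.
  U = {K}, X ∖ U = {L, M, N, O, P} — both open, so U is clopen.
  U = {O}, X ∖ U = {K, L, M, N, P} — both open, so U is clopen.
  U = {K, O}, X ∖ U = {L, M, N, P} — both open, so U is clopen.
  U = {L, M, N, P}, X ∖ U = {K, O} — both open, so U is clopen.
  U = {K, L, M, N, P}, X ∖ U = {O} — both open, so U is clopen.
  U = {L, M, N, O, P}, X ∖ U = {K} — both open, so U is clopen.
  U = {K, L, M, N, O, P}, X ∖ U = ∅ — both open, so U is clopen.
Nontrivial clopen(s) exist: e.g. {K, L, M, N, P}. So (X, τ) is disconnected.
Compute connected components by grouping points that agree on all clopens:
  component: {K}
  component: {O}
  component: {L, M, N, P}


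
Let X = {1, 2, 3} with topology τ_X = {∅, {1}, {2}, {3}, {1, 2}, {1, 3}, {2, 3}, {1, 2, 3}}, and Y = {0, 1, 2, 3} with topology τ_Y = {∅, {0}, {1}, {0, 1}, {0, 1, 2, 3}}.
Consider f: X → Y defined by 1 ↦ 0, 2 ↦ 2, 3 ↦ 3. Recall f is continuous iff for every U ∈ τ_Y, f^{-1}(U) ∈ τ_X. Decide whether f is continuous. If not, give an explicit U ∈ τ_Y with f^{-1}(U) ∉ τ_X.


f IS continuous.

Compute f^{-1}(U) for each U ∈ τ_Y:
  U = ∅: f^{-1}(U) = ∅ ∈ τ_X ✓.
  U = {0}: f^{-1}(U) = {1} ∈ τ_X ✓.
  U = {1}: f^{-1}(U) = ∅ ∈ τ_X ✓.
  U = {0, 1}: f^{-1}(U) = {1} ∈ τ_X ✓.
  U = {0, 1, 2, 3}: f^{-1}(U) = {1, 2, 3} ∈ τ_X ✓.
Every preimage lies in τ_X, so f IS continuous.


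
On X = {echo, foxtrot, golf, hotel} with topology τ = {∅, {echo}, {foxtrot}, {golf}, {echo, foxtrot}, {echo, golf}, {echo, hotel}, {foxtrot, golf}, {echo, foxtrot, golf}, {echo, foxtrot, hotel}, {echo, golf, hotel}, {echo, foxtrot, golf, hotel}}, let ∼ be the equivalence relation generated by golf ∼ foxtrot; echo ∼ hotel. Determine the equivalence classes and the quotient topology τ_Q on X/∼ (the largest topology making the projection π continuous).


X/∼ = {[echo=hotel], [foxtrot=golf]}; |τ_Q| = 4.

Equivalence classes: [echo=hotel], [foxtrot=golf].
Quotient map π: X → X/∼ sends echo ↦ [echo=hotel], foxtrot ↦ [foxtrot=golf], golf ↦ [foxtrot=golf], hotel ↦ [echo=hotel].
For each subset V ⊆ X/∼, compute π^{-1}(V) ⊆ X and check whether π^{-1}(V) ∈ τ. V is open in τ_Q iff π^{-1}(V) ∈ τ.
  V = {}: π^{-1}(V) = ∅ ∈ τ ✓.
  V = {[echo=hotel]}: π^{-1}(V) = {echo, hotel} ∈ τ ✓.
  V = {[foxtrot=golf]}: π^{-1}(V) = {foxtrot, golf} ∈ τ ✓.
  V = {[echo=hotel], [foxtrot=golf]}: π^{-1}(V) = {echo, foxtrot, golf, hotel} ∈ τ ✓.
Open sets in the quotient: τ_Q = {{}, {[echo=hotel]}, {[foxtrot=golf]}, {[echo=hotel], [foxtrot=golf]}} (4 elements).


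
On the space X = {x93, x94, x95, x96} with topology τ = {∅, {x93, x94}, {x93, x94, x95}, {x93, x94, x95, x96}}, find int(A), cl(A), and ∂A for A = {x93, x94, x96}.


int(A) = {x93, x94}, cl(A) = {x93, x94, x95, x96}, ∂A = {x95, x96}.

Closed sets in (X, τ) are complements of opens:
  closed(X, τ) = {∅, {x96}, {x95, x96}, {x93, x94, x95, x96}}.
int(A) = ⋃ {U ∈ τ : U ⊆ A}. Opens contained in A: ∅, {x93, x94}.
Taking the union of these: int(A) = {x93, x94}.
cl(A) = ⋂ {C closed : A ⊆ C}. Closed sets containing A: {x93, x94, x95, x96}.
Intersecting these: cl(A) = {x93, x94, x95, x96}.
∂A = cl(A) ∖ int(A) = {x93, x94, x95, x96} ∖ {x93, x94} = {x95, x96}.


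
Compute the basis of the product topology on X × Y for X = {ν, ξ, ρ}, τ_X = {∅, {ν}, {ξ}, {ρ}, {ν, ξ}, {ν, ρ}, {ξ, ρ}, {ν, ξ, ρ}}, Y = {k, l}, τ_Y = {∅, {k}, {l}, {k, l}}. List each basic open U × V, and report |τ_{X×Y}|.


Basis B = {∅ × ∅, {ν} × {k}, {ν} × {l}, {ξ} × {k}, {ξ} × {l}, {ρ} × {k}, {ρ} × {l}, {ν} × {k, l}, {ν, ξ} × {k}, {ν, ρ} × {k}, {ν, ξ} × {l}, {ν, ρ} × {l}, {ξ} × {k, l}, {ξ, ρ} × {k}, {ξ, ρ} × {l}, {ρ} × {k, l}, {ν, ξ, ρ} × {k}, {ν, ξ, ρ} × {l}, {ν, ξ} × {k, l}, {ν, ρ} × {k, l}, {ξ, ρ} × {k, l}, {ν, ξ, ρ} × {k, l}}; |τ_{X×Y}| = 64.

Enumerate products U × V with U ∈ τ_X, V ∈ τ_Y (deduplicated):
  ∅ × ∅ = {} (∅)
  {ν} × {k} = {(ν,k)}
  {ν} × {l} = {(ν,l)}
  {ξ} × {k} = {(ξ,k)}
  {ξ} × {l} = {(ξ,l)}
  {ρ} × {k} = {(ρ,k)}
  {ρ} × {l} = {(ρ,l)}
  {ν} × {k, l} = {(ν,k), (ν,l)}
  {ν, ξ} × {k} = {(ν,k), (ξ,k)}
  {ν, ρ} × {k} = {(ν,k), (ρ,k)}
  {ν, ξ} × {l} = {(ν,l), (ξ,l)}
  {ν, ρ} × {l} = {(ν,l), (ρ,l)}
  {ξ} × {k, l} = {(ξ,k), (ξ,l)}
  {ξ, ρ} × {k} = {(ξ,k), (ρ,k)}
  {ξ, ρ} × {l} = {(ξ,l), (ρ,l)}
  {ρ} × {k, l} = {(ρ,k), (ρ,l)}
  {ν, ξ, ρ} × {k} = {(ν,k), (ξ,k), (ρ,k)}
  {ν, ξ, ρ} × {l} = {(ν,l), (ξ,l), (ρ,l)}
  {ν, ξ} × {k, l} = {(ν,k), (ν,l), (ξ,k), (ξ,l)}
  {ν, ρ} × {k, l} = {(ν,k), (ν,l), (ρ,k), (ρ,l)}
  {ξ, ρ} × {k, l} = {(ξ,k), (ξ,l), (ρ,k), (ρ,l)}
  {ν, ξ, ρ} × {k, l} = {(ν,k), (ν,l), (ξ,k), (ξ,l), (ρ,k), (ρ,l)}
These 22 distinct sets form the basis B.
Close under arbitrary unions to get τ_{X×Y}; counting gives |τ_{X×Y}| = 64.


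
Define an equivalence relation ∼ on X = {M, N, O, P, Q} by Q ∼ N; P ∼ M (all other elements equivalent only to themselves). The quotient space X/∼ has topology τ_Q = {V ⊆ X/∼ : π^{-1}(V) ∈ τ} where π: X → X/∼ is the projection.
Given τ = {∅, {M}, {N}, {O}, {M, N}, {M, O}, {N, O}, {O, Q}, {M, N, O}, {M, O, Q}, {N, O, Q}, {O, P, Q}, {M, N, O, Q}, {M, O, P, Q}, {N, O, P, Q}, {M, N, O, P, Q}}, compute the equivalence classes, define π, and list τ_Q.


X/∼ = {[M=P], [N=Q], [O]}; |τ_Q| = 4.

Equivalence classes: [M=P], [N=Q], [O].
Quotient map π: X → X/∼ sends M ↦ [M=P], N ↦ [N=Q], O ↦ [O], P ↦ [M=P], Q ↦ [N=Q].
For each subset V ⊆ X/∼, compute π^{-1}(V) ⊆ X and check whether π^{-1}(V) ∈ τ. V is open in τ_Q iff π^{-1}(V) ∈ τ.
  V = {}: π^{-1}(V) = ∅ ∈ τ ✓.
  V = {[M=P]}: π^{-1}(V) = {M, P} ∉ τ ✗.
  V = {[N=Q]}: π^{-1}(V) = {N, Q} ∉ τ ✗.
  V = {[M=P], [N=Q]}: π^{-1}(V) = {M, N, P, Q} ∉ τ ✗.
  V = {[O]}: π^{-1}(V) = {O} ∈ τ ✓.
  V = {[M=P], [O]}: π^{-1}(V) = {M, O, P} ∉ τ ✗.
  V = {[N=Q], [O]}: π^{-1}(V) = {N, O, Q} ∈ τ ✓.
  V = {[M=P], [N=Q], [O]}: π^{-1}(V) = {M, N, O, P, Q} ∈ τ ✓.
Open sets in the quotient: τ_Q = {{}, {[O]}, {[N=Q], [O]}, {[M=P], [N=Q], [O]}} (4 elements).


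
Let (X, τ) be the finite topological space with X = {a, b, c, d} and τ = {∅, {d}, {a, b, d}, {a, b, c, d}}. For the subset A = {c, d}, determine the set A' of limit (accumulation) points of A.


A' = {a, b, c}

For each x ∈ X, list the open sets U ∈ τ with x ∈ U, then check whether U ∩ (A ∖ {x}) ≠ ∅ for every such U.
  x = a: opens ∋ x are {a, b, d}, {a, b, c, d}; each meets A ∖ {a}, so x IS a limit point.
  x = b: opens ∋ x are {a, b, d}, {a, b, c, d}; each meets A ∖ {b}, so x IS a limit point.
  x = c: opens ∋ x are {a, b, c, d}; each meets A ∖ {c}, so x IS a limit point.
  x = d: open {d} ∋ x has {d} ∩ (A ∖ {d}) = ∅, so x is NOT a limit point.
Collecting: A' = {a, b, c}.


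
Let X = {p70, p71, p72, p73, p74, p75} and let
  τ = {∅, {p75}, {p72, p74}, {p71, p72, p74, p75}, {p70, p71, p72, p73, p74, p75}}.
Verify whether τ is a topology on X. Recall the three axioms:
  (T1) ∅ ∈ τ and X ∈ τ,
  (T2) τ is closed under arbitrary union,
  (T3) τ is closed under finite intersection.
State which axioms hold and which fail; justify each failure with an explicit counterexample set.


τ is NOT a topology on X.

Axiom (T1): ∅ ∈ τ? Yes; X ∈ τ? Yes.
Axiom (T2/T3): check pairwise unions and intersections of members of τ.
Counterexample for (T2): {p75} ∪ {p72, p74} = {p72, p74, p75} ∉ τ. Therefore τ is NOT a topology.


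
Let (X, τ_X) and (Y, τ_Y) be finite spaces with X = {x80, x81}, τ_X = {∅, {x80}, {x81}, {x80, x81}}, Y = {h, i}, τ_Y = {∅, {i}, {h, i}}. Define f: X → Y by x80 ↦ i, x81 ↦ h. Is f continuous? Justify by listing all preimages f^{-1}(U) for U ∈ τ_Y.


f IS continuous.

Compute f^{-1}(U) for each U ∈ τ_Y:
  U = ∅: f^{-1}(U) = ∅ ∈ τ_X ✓.
  U = {i}: f^{-1}(U) = {x80} ∈ τ_X ✓.
  U = {h, i}: f^{-1}(U) = {x80, x81} ∈ τ_X ✓.
Every preimage lies in τ_X, so f IS continuous.


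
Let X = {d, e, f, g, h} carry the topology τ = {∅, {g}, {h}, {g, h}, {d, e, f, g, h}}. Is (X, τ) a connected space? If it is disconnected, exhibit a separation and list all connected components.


(X, τ) is connected.

Find clopen sets (U ∈ τ with X ∖ U ∈ τ):
  U = ∅, X ∖ U = {d, e, f, g, h} — both open, so U is clopen.
  U = {d, e, f, g, h}, X ∖ U = ∅ — both open, so U is clopen.
Only trivial clopens (∅ and X) exist, so (X, τ) is connected.
Compute connected components by grouping points that agree on all clopens:
  component: {d, e, f, g, h}


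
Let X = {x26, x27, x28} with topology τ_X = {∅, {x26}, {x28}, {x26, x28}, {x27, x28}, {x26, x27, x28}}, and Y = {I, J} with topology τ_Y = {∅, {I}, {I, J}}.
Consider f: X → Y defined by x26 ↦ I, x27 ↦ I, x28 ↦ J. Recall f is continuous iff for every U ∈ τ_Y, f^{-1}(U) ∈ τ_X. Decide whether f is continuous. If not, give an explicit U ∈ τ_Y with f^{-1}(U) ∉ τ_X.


f is NOT continuous.

Compute f^{-1}(U) for each U ∈ τ_Y:
  U = ∅: f^{-1}(U) = ∅ ∈ τ_X ✓.
  U = {I}: f^{-1}(U) = {x26, x27} ∉ τ_X ✗.
  U = {I, J}: f^{-1}(U) = {x26, x27, x28} ∈ τ_X ✓.
Found U = {I} with f^{-1}(U) = {x26, x27} not in τ_X. Therefore f is NOT continuous.


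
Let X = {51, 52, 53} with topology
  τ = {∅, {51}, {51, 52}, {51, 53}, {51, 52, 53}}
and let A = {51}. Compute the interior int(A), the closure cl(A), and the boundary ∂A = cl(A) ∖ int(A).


int(A) = {51}, cl(A) = {51, 52, 53}, ∂A = {52, 53}.

Closed sets in (X, τ) are complements of opens:
  closed(X, τ) = {∅, {52}, {53}, {52, 53}, {51, 52, 53}}.
int(A) = ⋃ {U ∈ τ : U ⊆ A}. Opens contained in A: ∅, {51}.
Taking the union of these: int(A) = {51}.
cl(A) = ⋂ {C closed : A ⊆ C}. Closed sets containing A: {51, 52, 53}.
Intersecting these: cl(A) = {51, 52, 53}.
∂A = cl(A) ∖ int(A) = {51, 52, 53} ∖ {51} = {52, 53}.


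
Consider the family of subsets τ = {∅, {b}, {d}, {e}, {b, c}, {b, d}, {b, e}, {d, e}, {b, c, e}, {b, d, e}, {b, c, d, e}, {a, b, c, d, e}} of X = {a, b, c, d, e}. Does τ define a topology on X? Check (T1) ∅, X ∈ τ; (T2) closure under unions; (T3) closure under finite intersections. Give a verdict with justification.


τ is NOT a topology on X.

Axiom (T1): ∅ ∈ τ? Yes; X ∈ τ? Yes.
Axiom (T2/T3): check pairwise unions and intersections of members of τ.
Counterexample for (T2): {d} ∪ {b, c} = {b, c, d} ∉ τ. Therefore τ is NOT a topology.


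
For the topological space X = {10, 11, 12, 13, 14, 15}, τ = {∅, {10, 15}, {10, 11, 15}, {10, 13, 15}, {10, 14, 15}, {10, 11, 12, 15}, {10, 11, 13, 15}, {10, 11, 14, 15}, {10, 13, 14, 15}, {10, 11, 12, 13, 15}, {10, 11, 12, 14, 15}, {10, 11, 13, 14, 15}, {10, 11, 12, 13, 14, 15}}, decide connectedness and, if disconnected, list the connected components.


(X, τ) is connected.

Find clopen sets (U ∈ τ with X ∖ U ∈ τ):
  U = ∅, X ∖ U = {10, 11, 12, 13, 14, 15} — both open, so U is clopen.
  U = {10, 11, 12, 13, 14, 15}, X ∖ U = ∅ — both open, so U is clopen.
Only trivial clopens (∅ and X) exist, so (X, τ) is connected.
Compute connected components by grouping points that agree on all clopens:
  component: {10, 11, 12, 13, 14, 15}


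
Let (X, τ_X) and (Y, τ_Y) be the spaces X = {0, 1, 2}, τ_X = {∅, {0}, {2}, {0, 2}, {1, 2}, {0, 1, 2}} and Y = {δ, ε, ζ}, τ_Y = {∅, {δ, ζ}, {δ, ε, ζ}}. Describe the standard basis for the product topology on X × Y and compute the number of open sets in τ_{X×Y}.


Basis B = {∅ × ∅, {0} × {δ, ζ}, {2} × {δ, ζ}, {0} × {δ, ε, ζ}, {2} × {δ, ε, ζ}, {0, 2} × {δ, ζ}, {1, 2} × {δ, ζ}, {0, 2} × {δ, ε, ζ}, {0, 1, 2} × {δ, ζ}, {1, 2} × {δ, ε, ζ}, {0, 1, 2} × {δ, ε, ζ}}; |τ_{X×Y}| = 18.

Enumerate products U × V with U ∈ τ_X, V ∈ τ_Y (deduplicated):
  ∅ × ∅ = {} (∅)
  {0} × {δ, ζ} = {(0,δ), (0,ζ)}
  {2} × {δ, ζ} = {(2,δ), (2,ζ)}
  {0} × {δ, ε, ζ} = {(0,δ), (0,ε), (0,ζ)}
  {2} × {δ, ε, ζ} = {(2,δ), (2,ε), (2,ζ)}
  {0, 2} × {δ, ζ} = {(0,δ), (0,ζ), (2,δ), (2,ζ)}
  {1, 2} × {δ, ζ} = {(1,δ), (1,ζ), (2,δ), (2,ζ)}
  {0, 2} × {δ, ε, ζ} = {(0,δ), (0,ε), (0,ζ), (2,δ), (2,ε), (2,ζ)}
  {0, 1, 2} × {δ, ζ} = {(0,δ), (0,ζ), (1,δ), (1,ζ), (2,δ), (2,ζ)}
  {1, 2} × {δ, ε, ζ} = {(1,δ), (1,ε), (1,ζ), (2,δ), (2,ε), (2,ζ)}
  {0, 1, 2} × {δ, ε, ζ} = {(0,δ), (0,ε), (0,ζ), (1,δ), (1,ε), (1,ζ), (2,δ), (2,ε), (2,ζ)}
These 11 distinct sets form the basis B.
Close under arbitrary unions to get τ_{X×Y}; counting gives |τ_{X×Y}| = 18.


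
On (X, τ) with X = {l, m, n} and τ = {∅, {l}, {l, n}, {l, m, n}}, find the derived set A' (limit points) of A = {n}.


A' = {m}

For each x ∈ X, list the open sets U ∈ τ with x ∈ U, then check whether U ∩ (A ∖ {x}) ≠ ∅ for every such U.
  x = l: open {l} ∋ x has {l} ∩ (A ∖ {l}) = ∅, so x is NOT a limit point.
  x = m: opens ∋ x are {l, m, n}; each meets A ∖ {m}, so x IS a limit point.
  x = n: open {l, n} ∋ x has {l, n} ∩ (A ∖ {n}) = ∅, so x is NOT a limit point.
Collecting: A' = {m}.


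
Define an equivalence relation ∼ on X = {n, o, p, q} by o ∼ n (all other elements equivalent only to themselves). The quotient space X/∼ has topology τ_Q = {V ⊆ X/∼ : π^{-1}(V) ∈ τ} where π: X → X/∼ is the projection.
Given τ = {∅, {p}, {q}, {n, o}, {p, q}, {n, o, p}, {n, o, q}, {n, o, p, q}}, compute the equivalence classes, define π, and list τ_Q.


X/∼ = {[n=o], [p], [q]}; |τ_Q| = 8.

Equivalence classes: [n=o], [p], [q].
Quotient map π: X → X/∼ sends n ↦ [n=o], o ↦ [n=o], p ↦ [p], q ↦ [q].
For each subset V ⊆ X/∼, compute π^{-1}(V) ⊆ X and check whether π^{-1}(V) ∈ τ. V is open in τ_Q iff π^{-1}(V) ∈ τ.
  V = {}: π^{-1}(V) = ∅ ∈ τ ✓.
  V = {[n=o]}: π^{-1}(V) = {n, o} ∈ τ ✓.
  V = {[p]}: π^{-1}(V) = {p} ∈ τ ✓.
  V = {[n=o], [p]}: π^{-1}(V) = {n, o, p} ∈ τ ✓.
  V = {[q]}: π^{-1}(V) = {q} ∈ τ ✓.
  V = {[n=o], [q]}: π^{-1}(V) = {n, o, q} ∈ τ ✓.
  V = {[p], [q]}: π^{-1}(V) = {p, q} ∈ τ ✓.
  V = {[n=o], [p], [q]}: π^{-1}(V) = {n, o, p, q} ∈ τ ✓.
Open sets in the quotient: τ_Q = {{}, {[n=o]}, {[p]}, {[n=o], [p]}, {[q]}, {[n=o], [q]}, {[p], [q]}, {[n=o], [p], [q]}} (8 elements).


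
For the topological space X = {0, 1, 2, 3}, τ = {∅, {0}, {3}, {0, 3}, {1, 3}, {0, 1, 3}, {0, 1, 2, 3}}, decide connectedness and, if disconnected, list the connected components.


(X, τ) is connected.

Find clopen sets (U ∈ τ with X ∖ U ∈ τ):
  U = ∅, X ∖ U = {0, 1, 2, 3} — both open, so U is clopen.
  U = {0, 1, 2, 3}, X ∖ U = ∅ — both open, so U is clopen.
Only trivial clopens (∅ and X) exist, so (X, τ) is connected.
Compute connected components by grouping points that agree on all clopens:
  component: {0, 1, 2, 3}


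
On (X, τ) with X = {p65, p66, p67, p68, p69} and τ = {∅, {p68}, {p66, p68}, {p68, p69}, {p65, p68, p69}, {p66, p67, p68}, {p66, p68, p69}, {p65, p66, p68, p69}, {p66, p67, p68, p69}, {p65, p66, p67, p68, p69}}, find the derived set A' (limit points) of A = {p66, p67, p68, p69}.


A' = {p65, p66, p67, p69}

For each x ∈ X, list the open sets U ∈ τ with x ∈ U, then check whether U ∩ (A ∖ {x}) ≠ ∅ for every such U.
  x = p65: opens ∋ x are {p65, p68, p69}, {p65, p66, p68, p69}, {p65, p66, p67, p68, p69}; each meets A ∖ {p65}, so x IS a limit point.
  x = p66: opens ∋ x are {p66, p68}, {p66, p67, p68}, {p66, p68, p69}, {p65, p66, p68, p69}, {p66, p67, p68, p69}, {p65, p66, p67, p68, p69}; each meets A ∖ {p66}, so x IS a limit point.
  x = p67: opens ∋ x are {p66, p67, p68}, {p66, p67, p68, p69}, {p65, p66, p67, p68, p69}; each meets A ∖ {p67}, so x IS a limit point.
  x = p68: open {p68} ∋ x has {p68} ∩ (A ∖ {p68}) = ∅, so x is NOT a limit point.
  x = p69: opens ∋ x are {p68, p69}, {p65, p68, p69}, {p66, p68, p69}, {p65, p66, p68, p69}, {p66, p67, p68, p69}, {p65, p66, p67, p68, p69}; each meets A ∖ {p69}, so x IS a limit point.
Collecting: A' = {p65, p66, p67, p69}.


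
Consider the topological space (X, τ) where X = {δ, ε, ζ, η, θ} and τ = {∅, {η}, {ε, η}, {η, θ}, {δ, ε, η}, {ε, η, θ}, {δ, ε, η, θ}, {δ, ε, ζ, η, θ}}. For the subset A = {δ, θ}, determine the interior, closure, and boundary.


int(A) = ∅, cl(A) = {δ, ζ, θ}, ∂A = {δ, ζ, θ}.

Closed sets in (X, τ) are complements of opens:
  closed(X, τ) = {∅, {ζ}, {δ, ζ}, {ζ, θ}, {δ, ε, ζ}, {δ, ζ, θ}, {δ, ε, ζ, θ}, {δ, ε, ζ, η, θ}}.
int(A) = ⋃ {U ∈ τ : U ⊆ A}. Opens contained in A: ∅.
Taking the union of these: int(A) = ∅.
cl(A) = ⋂ {C closed : A ⊆ C}. Closed sets containing A: {δ, ζ, θ}, {δ, ε, ζ, θ}, {δ, ε, ζ, η, θ}.
Intersecting these: cl(A) = {δ, ζ, θ}.
∂A = cl(A) ∖ int(A) = {δ, ζ, θ} ∖ ∅ = {δ, ζ, θ}.


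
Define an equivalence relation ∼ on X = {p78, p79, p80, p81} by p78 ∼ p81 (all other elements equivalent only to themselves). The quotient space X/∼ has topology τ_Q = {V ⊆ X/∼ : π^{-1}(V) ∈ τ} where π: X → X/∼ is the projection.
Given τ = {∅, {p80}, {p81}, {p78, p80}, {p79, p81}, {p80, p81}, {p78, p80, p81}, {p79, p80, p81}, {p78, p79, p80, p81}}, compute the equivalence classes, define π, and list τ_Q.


X/∼ = {[p78=p81], [p79], [p80]}; |τ_Q| = 4.

Equivalence classes: [p78=p81], [p79], [p80].
Quotient map π: X → X/∼ sends p78 ↦ [p78=p81], p79 ↦ [p79], p80 ↦ [p80], p81 ↦ [p78=p81].
For each subset V ⊆ X/∼, compute π^{-1}(V) ⊆ X and check whether π^{-1}(V) ∈ τ. V is open in τ_Q iff π^{-1}(V) ∈ τ.
  V = {}: π^{-1}(V) = ∅ ∈ τ ✓.
  V = {[p78=p81]}: π^{-1}(V) = {p78, p81} ∉ τ ✗.
  V = {[p79]}: π^{-1}(V) = {p79} ∉ τ ✗.
  V = {[p78=p81], [p79]}: π^{-1}(V) = {p78, p79, p81} ∉ τ ✗.
  V = {[p80]}: π^{-1}(V) = {p80} ∈ τ ✓.
  V = {[p78=p81], [p80]}: π^{-1}(V) = {p78, p80, p81} ∈ τ ✓.
  V = {[p79], [p80]}: π^{-1}(V) = {p79, p80} ∉ τ ✗.
  V = {[p78=p81], [p79], [p80]}: π^{-1}(V) = {p78, p79, p80, p81} ∈ τ ✓.
Open sets in the quotient: τ_Q = {{}, {[p80]}, {[p78=p81], [p80]}, {[p78=p81], [p79], [p80]}} (4 elements).


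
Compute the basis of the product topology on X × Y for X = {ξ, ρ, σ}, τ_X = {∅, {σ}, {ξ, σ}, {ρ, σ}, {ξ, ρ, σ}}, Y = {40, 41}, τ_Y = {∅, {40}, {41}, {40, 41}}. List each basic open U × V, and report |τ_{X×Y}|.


Basis B = {∅ × ∅, {σ} × {40}, {σ} × {41}, {ξ, σ} × {40}, {ξ, σ} × {41}, {ρ, σ} × {40}, {ρ, σ} × {41}, {σ} × {40, 41}, {ξ, ρ, σ} × {40}, {ξ, ρ, σ} × {41}, {ξ, σ} × {40, 41}, {ρ, σ} × {40, 41}, {ξ, ρ, σ} × {40, 41}}; |τ_{X×Y}| = 25.

Enumerate products U × V with U ∈ τ_X, V ∈ τ_Y (deduplicated):
  ∅ × ∅ = {} (∅)
  {σ} × {40} = {(σ,40)}
  {σ} × {41} = {(σ,41)}
  {ξ, σ} × {40} = {(ξ,40), (σ,40)}
  {ξ, σ} × {41} = {(ξ,41), (σ,41)}
  {ρ, σ} × {40} = {(ρ,40), (σ,40)}
  {ρ, σ} × {41} = {(ρ,41), (σ,41)}
  {σ} × {40, 41} = {(σ,40), (σ,41)}
  {ξ, ρ, σ} × {40} = {(ξ,40), (ρ,40), (σ,40)}
  {ξ, ρ, σ} × {41} = {(ξ,41), (ρ,41), (σ,41)}
  {ξ, σ} × {40, 41} = {(ξ,40), (ξ,41), (σ,40), (σ,41)}
  {ρ, σ} × {40, 41} = {(ρ,40), (ρ,41), (σ,40), (σ,41)}
  {ξ, ρ, σ} × {40, 41} = {(ξ,40), (ξ,41), (ρ,40), (ρ,41), (σ,40), (σ,41)}
These 13 distinct sets form the basis B.
Close under arbitrary unions to get τ_{X×Y}; counting gives |τ_{X×Y}| = 25.


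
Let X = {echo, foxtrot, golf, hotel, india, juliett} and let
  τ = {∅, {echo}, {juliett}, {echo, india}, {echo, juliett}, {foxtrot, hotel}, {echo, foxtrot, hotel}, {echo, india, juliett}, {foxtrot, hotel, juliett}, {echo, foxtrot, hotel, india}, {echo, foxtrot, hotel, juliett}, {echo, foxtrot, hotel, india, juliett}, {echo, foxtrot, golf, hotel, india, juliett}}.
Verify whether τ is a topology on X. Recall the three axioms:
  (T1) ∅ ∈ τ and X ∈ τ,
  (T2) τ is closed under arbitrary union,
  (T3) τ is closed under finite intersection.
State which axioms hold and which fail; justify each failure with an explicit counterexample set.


τ IS a topology on X.

Axiom (T1): ∅ ∈ τ? Yes; X ∈ τ? Yes.
Axiom (T2/T3): check pairwise unions and intersections of members of τ.
All pairwise intersections and unions checked — each lies in τ. Therefore τ satisfies (T1), (T2), (T3): it IS a topology on X.


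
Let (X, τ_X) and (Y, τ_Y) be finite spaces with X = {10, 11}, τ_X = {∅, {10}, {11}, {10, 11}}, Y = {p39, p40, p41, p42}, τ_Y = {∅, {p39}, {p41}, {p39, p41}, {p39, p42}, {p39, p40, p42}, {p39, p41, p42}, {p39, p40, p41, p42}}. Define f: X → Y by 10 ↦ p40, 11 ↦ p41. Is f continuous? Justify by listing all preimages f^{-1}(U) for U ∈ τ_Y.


f IS continuous.

Compute f^{-1}(U) for each U ∈ τ_Y:
  U = ∅: f^{-1}(U) = ∅ ∈ τ_X ✓.
  U = {p39}: f^{-1}(U) = ∅ ∈ τ_X ✓.
  U = {p41}: f^{-1}(U) = {11} ∈ τ_X ✓.
  U = {p39, p41}: f^{-1}(U) = {11} ∈ τ_X ✓.
  U = {p39, p42}: f^{-1}(U) = ∅ ∈ τ_X ✓.
  U = {p39, p40, p42}: f^{-1}(U) = {10} ∈ τ_X ✓.
  U = {p39, p41, p42}: f^{-1}(U) = {11} ∈ τ_X ✓.
  U = {p39, p40, p41, p42}: f^{-1}(U) = {10, 11} ∈ τ_X ✓.
Every preimage lies in τ_X, so f IS continuous.


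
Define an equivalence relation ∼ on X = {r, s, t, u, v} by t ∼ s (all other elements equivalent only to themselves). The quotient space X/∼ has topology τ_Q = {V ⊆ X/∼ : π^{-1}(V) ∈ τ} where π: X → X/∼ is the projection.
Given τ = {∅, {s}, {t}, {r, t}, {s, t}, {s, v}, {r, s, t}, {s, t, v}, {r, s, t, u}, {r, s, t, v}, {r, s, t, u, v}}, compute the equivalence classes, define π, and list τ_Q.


X/∼ = {[r], [s=t], [u], [v]}; |τ_Q| = 7.

Equivalence classes: [r], [s=t], [u], [v].
Quotient map π: X → X/∼ sends r ↦ [r], s ↦ [s=t], t ↦ [s=t], u ↦ [u], v ↦ [v].
For each subset V ⊆ X/∼, compute π^{-1}(V) ⊆ X and check whether π^{-1}(V) ∈ τ. V is open in τ_Q iff π^{-1}(V) ∈ τ.
  V = {}: π^{-1}(V) = ∅ ∈ τ ✓.
  V = {[r]}: π^{-1}(V) = {r} ∉ τ ✗.
  V = {[s=t]}: π^{-1}(V) = {s, t} ∈ τ ✓.
  V = {[r], [s=t]}: π^{-1}(V) = {r, s, t} ∈ τ ✓.
  V = {[u]}: π^{-1}(V) = {u} ∉ τ ✗.
  V = {[r], [u]}: π^{-1}(V) = {r, u} ∉ τ ✗.
  V = {[s=t], [u]}: π^{-1}(V) = {s, t, u} ∉ τ ✗.
  V = {[r], [s=t], [u]}: π^{-1}(V) = {r, s, t, u} ∈ τ ✓.
  V = {[v]}: π^{-1}(V) = {v} ∉ τ ✗.
  V = {[r], [v]}: π^{-1}(V) = {r, v} ∉ τ ✗.
  V = {[s=t], [v]}: π^{-1}(V) = {s, t, v} ∈ τ ✓.
  V = {[r], [s=t], [v]}: π^{-1}(V) = {r, s, t, v} ∈ τ ✓.
  V = {[u], [v]}: π^{-1}(V) = {u, v} ∉ τ ✗.
  V = {[r], [u], [v]}: π^{-1}(V) = {r, u, v} ∉ τ ✗.
  V = {[s=t], [u], [v]}: π^{-1}(V) = {s, t, u, v} ∉ τ ✗.
  V = {[r], [s=t], [u], [v]}: π^{-1}(V) = {r, s, t, u, v} ∈ τ ✓.
Open sets in the quotient: τ_Q = {{}, {[s=t]}, {[r], [s=t]}, {[r], [s=t], [u]}, {[s=t], [v]}, {[r], [s=t], [v]}, {[r], [s=t], [u], [v]}} (7 elements).
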